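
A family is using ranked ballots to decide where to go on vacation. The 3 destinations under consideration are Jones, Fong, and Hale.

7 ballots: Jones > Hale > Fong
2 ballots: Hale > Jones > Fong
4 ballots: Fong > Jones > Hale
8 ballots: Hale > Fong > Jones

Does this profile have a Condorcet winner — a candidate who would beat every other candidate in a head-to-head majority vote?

No

Head-to-head results (21 voters total):
Jones vs Fong: Fong wins 12–9.
Jones vs Hale: Jones wins 11–10.
Fong vs Hale: Hale wins 17–4.
No candidate beats all others: Jones beats Hale beats Fong beats Jones, a majority cycle.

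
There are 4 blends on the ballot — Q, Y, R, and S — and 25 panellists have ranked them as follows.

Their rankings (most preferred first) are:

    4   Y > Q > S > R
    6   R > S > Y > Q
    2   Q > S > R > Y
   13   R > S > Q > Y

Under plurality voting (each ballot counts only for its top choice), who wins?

R

First-place vote totals:
  Q: 2
  Y: 4
  R: 19
  S: 0
R has the most first-place votes.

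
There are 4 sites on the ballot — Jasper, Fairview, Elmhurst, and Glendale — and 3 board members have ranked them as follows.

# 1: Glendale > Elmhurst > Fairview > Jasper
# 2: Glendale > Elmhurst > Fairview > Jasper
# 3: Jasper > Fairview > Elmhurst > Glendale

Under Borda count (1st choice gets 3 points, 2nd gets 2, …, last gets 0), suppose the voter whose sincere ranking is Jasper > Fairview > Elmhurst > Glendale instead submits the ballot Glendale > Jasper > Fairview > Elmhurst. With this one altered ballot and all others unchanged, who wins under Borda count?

Glendale

Borda totals with the altered ballot: Jasper 2, Fairview 3, Elmhurst 4, Glendale 9.
The winner is unchanged: still Glendale.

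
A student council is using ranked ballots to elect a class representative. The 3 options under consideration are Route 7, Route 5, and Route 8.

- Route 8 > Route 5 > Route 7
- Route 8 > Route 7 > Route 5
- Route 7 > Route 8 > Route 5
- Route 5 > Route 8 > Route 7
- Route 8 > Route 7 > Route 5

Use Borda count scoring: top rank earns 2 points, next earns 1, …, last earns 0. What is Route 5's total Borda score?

3

Borda scores:
  Route 7: 0 + 1 + 2 + 0 + 1 = 4
  Route 5: 1 + 0 + 0 + 2 + 0 = 3
  Route 8: 2 + 2 + 1 + 1 + 2 = 8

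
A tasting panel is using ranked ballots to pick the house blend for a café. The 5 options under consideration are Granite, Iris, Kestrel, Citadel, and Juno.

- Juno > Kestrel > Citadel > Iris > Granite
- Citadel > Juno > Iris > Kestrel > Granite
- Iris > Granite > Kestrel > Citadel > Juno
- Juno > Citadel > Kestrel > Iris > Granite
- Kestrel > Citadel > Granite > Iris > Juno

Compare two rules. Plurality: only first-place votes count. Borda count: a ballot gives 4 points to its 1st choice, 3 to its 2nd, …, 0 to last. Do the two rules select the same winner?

Plurality first-place counts: Granite 0, Iris 1, Kestrel 1, Citadel 1, Juno 2 → Juno.
Borda totals: Granite 5, Iris 9, Kestrel 12, Citadel 13, Juno 11 → Citadel.
The two rules disagree: plurality picks Juno, Borda picks Citadel.

No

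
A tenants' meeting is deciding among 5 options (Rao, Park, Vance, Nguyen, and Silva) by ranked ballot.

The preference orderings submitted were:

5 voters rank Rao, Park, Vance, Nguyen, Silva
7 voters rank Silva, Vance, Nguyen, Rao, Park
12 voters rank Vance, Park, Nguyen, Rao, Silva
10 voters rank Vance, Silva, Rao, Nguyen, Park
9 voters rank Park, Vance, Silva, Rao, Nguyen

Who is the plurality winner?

First-place vote totals:
  Rao: 5
  Park: 9
  Vance: 22
  Nguyen: 0
  Silva: 7
Vance has the most first-place votes.

Vance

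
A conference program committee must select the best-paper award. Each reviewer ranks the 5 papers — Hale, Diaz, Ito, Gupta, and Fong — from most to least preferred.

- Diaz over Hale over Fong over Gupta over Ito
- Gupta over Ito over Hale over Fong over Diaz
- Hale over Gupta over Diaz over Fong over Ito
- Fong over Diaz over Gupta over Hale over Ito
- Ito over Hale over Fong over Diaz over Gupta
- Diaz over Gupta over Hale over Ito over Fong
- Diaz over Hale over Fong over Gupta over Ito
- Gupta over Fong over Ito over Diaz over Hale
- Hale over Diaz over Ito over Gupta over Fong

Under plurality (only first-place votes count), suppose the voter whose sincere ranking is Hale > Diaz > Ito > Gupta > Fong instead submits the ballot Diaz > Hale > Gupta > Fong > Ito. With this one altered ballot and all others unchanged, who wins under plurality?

Diaz

First-place totals with the altered ballot: Hale 1, Diaz 4, Ito 1, Gupta 2, Fong 1.
The winner is unchanged: still Diaz.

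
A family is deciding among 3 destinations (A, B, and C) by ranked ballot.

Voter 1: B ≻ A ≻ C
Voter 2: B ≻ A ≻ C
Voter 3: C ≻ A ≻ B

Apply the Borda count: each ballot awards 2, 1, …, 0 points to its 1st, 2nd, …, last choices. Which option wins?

B

Borda scores:
  A: 1 + 1 + 1 = 3
  B: 2 + 2 + 0 = 4
  C: 0 + 0 + 2 = 2
B has the highest total.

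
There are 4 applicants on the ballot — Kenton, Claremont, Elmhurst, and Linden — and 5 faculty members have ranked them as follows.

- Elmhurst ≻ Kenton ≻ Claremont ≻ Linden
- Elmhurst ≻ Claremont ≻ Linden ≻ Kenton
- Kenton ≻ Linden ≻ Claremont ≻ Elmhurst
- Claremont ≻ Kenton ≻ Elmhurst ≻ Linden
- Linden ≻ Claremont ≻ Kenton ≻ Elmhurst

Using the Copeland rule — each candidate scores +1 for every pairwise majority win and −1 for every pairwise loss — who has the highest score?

Claremont

Pairwise results:
  Kenton vs Claremont: Claremont wins 3–2.
  Kenton vs Elmhurst: Kenton wins 3–2.
  Kenton vs Linden: Kenton wins 3–2.
  Claremont vs Elmhurst: Claremont wins 3–2.
  Claremont vs Linden: Claremont wins 3–2.
  Elmhurst vs Linden: Elmhurst wins 3–2.
Copeland scores (wins − losses):
  Kenton: 2 − 1 = 1
  Claremont: 3 − 0 = 3
  Elmhurst: 1 − 2 = -1
  Linden: 0 − 3 = -3
Claremont has the best Copeland score.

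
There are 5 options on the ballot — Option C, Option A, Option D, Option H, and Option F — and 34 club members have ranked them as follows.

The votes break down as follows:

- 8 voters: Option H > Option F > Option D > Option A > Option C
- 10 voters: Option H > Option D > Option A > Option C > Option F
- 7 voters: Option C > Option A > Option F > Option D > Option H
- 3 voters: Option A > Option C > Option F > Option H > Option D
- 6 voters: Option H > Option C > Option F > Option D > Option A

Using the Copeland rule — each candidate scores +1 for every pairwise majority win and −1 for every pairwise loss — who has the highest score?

Option H

Pairwise results:
  Option C vs Option A: Option A wins 21–13.
  Option C vs Option D: Option D wins 18–16.
  Option C vs Option H: Option H wins 24–10.
  Option C vs Option F: Option C wins 26–8.
  Option A vs Option D: Option D wins 24–10.
  Option A vs Option H: Option H wins 24–10.
  Option A vs Option F: Option A wins 20–14.
  Option D vs Option H: Option H wins 27–7.
  Option D vs Option F: Option F wins 24–10.
  Option H vs Option F: Option H wins 24–10.
Copeland scores (wins − losses):
  Option C: 1 − 3 = -2
  Option A: 2 − 2 = 0
  Option D: 2 − 2 = 0
  Option H: 4 − 0 = 4
  Option F: 1 − 3 = -2
Option H has the best Copeland score.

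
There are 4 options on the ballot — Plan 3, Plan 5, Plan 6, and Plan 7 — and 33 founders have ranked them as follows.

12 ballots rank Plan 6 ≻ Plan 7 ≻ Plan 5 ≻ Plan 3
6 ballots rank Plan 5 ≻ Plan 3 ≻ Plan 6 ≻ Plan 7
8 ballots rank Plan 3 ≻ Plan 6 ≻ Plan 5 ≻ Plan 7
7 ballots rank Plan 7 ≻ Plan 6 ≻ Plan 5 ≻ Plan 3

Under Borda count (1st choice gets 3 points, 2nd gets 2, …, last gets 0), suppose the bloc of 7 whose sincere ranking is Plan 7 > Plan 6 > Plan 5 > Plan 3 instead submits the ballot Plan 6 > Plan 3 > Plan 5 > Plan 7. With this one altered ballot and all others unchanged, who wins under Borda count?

Plan 6

Borda totals with the altered ballot: Plan 3 50, Plan 5 45, Plan 6 79, Plan 7 24.
The winner is unchanged: still Plan 6.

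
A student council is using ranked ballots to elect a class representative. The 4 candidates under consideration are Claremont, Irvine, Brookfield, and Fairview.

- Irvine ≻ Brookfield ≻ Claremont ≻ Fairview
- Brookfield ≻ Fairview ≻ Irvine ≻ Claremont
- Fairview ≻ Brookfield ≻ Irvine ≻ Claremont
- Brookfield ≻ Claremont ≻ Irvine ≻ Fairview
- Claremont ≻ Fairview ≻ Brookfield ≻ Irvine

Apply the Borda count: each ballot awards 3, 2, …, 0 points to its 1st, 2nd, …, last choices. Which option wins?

Borda scores:
  Claremont: 1 + 0 + 0 + 2 + 3 = 6
  Irvine: 3 + 1 + 1 + 1 + 0 = 6
  Brookfield: 2 + 3 + 2 + 3 + 1 = 11
  Fairview: 0 + 2 + 3 + 0 + 2 = 7
Brookfield has the highest total.

Brookfield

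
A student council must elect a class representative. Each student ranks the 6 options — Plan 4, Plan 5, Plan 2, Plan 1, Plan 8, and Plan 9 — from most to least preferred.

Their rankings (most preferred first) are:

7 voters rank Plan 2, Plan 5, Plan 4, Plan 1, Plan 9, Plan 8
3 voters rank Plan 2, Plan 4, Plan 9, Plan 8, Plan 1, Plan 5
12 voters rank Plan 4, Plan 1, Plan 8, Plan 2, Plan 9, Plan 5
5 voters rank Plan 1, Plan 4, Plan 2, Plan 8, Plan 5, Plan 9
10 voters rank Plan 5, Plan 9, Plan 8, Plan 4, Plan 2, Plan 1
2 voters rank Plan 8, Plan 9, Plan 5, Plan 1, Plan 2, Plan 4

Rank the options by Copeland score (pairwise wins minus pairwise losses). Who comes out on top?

Plan 4

Pairwise results:
  Plan 4 vs Plan 5: Plan 4 wins 20–19.
  Plan 4 vs Plan 2: Plan 4 wins 27–12.
  Plan 4 vs Plan 1: Plan 4 wins 32–7.
  Plan 4 vs Plan 8: Plan 4 wins 27–12.
  Plan 4 vs Plan 9: Plan 4 wins 27–12.
  Plan 5 vs Plan 2: Plan 2 wins 27–12.
  Plan 5 vs Plan 1: Plan 1 wins 20–19.
  Plan 5 vs Plan 8: Plan 8 wins 22–17.
  Plan 5 vs Plan 9: Plan 5 wins 22–17.
  Plan 2 vs Plan 1: Plan 2 wins 20–19.
  Plan 2 vs Plan 8: Plan 8 wins 24–15.
  Plan 2 vs Plan 9: Plan 2 wins 27–12.
  Plan 1 vs Plan 8: Plan 1 wins 24–15.
  Plan 1 vs Plan 9: Plan 1 wins 24–15.
  Plan 8 vs Plan 9: Plan 9 wins 20–19.
Copeland scores (wins − losses):
  Plan 4: 5 − 0 = 5
  Plan 5: 1 − 4 = -3
  Plan 2: 3 − 2 = 1
  Plan 1: 3 − 2 = 1
  Plan 8: 2 − 3 = -1
  Plan 9: 1 − 4 = -3
Plan 4 has the best Copeland score.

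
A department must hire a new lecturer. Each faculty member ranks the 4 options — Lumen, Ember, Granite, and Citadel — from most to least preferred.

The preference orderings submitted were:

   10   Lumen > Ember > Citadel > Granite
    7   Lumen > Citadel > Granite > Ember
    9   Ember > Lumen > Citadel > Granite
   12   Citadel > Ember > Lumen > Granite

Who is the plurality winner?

First-place vote totals:
  Lumen: 17
  Ember: 9
  Granite: 0
  Citadel: 12
Lumen has the most first-place votes.

Lumen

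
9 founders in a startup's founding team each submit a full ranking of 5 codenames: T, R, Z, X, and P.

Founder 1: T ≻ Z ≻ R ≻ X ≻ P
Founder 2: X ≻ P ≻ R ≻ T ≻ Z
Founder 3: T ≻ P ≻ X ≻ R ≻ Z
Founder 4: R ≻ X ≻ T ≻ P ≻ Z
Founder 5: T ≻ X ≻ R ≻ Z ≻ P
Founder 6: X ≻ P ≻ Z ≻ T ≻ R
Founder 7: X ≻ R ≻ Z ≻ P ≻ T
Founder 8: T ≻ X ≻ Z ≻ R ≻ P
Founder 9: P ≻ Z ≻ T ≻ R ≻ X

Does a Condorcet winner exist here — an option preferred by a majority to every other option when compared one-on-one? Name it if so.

T

Head-to-head results (9 voters total):
T vs R: T wins 6–3.
T vs Z: T wins 6–3.
T vs X: T wins 5–4.
T vs P: T wins 5–4.
R vs Z: R wins 5–4.
R vs X: X wins 6–3.
R vs P: R wins 5–4.
Z vs X: X wins 7–2.
Z vs P: P wins 5–4.
X vs P: X wins 7–2.
T beats each rival — R (6–3), Z (6–3), X (5–4), P (5–4) — so T is the Condorcet winner.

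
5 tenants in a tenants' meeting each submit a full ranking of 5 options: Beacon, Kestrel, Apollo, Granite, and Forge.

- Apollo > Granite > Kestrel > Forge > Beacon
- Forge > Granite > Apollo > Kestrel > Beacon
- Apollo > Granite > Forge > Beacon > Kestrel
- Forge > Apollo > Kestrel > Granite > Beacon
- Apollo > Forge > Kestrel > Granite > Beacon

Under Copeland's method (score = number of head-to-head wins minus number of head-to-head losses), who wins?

Pairwise results:
  Beacon vs Kestrel: Kestrel wins 4–1.
  Beacon vs Apollo: Apollo wins 5–0.
  Beacon vs Granite: Granite wins 5–0.
  Beacon vs Forge: Forge wins 5–0.
  Kestrel vs Apollo: Apollo wins 5–0.
  Kestrel vs Granite: Granite wins 3–2.
  Kestrel vs Forge: Forge wins 4–1.
  Apollo vs Granite: Apollo wins 4–1.
  Apollo vs Forge: Apollo wins 3–2.
  Granite vs Forge: Forge wins 3–2.
Copeland scores (wins − losses):
  Beacon: 0 − 4 = -4
  Kestrel: 1 − 3 = -2
  Apollo: 4 − 0 = 4
  Granite: 2 − 2 = 0
  Forge: 3 − 1 = 2
Apollo has the best Copeland score.

Apollo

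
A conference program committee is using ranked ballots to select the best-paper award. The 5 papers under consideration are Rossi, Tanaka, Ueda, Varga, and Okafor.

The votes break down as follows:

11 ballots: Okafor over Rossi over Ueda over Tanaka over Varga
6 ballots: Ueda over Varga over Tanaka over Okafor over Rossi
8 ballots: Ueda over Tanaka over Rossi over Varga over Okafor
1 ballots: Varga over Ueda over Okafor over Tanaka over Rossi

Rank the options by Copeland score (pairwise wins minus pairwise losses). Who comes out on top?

Ueda

Pairwise results:
  Rossi vs Tanaka: Tanaka wins 15–11.
  Rossi vs Ueda: Ueda wins 15–11.
  Rossi vs Varga: Rossi wins 19–7.
  Rossi vs Okafor: Okafor wins 18–8.
  Tanaka vs Ueda: Ueda wins 26–0.
  Tanaka vs Varga: Tanaka wins 19–7.
  Tanaka vs Okafor: Tanaka wins 14–12.
  Ueda vs Varga: Ueda wins 25–1.
  Ueda vs Okafor: Ueda wins 15–11.
  Varga vs Okafor: Varga wins 15–11.
Copeland scores (wins − losses):
  Rossi: 1 − 3 = -2
  Tanaka: 3 − 1 = 2
  Ueda: 4 − 0 = 4
  Varga: 1 − 3 = -2
  Okafor: 1 − 3 = -2
Ueda has the best Copeland score.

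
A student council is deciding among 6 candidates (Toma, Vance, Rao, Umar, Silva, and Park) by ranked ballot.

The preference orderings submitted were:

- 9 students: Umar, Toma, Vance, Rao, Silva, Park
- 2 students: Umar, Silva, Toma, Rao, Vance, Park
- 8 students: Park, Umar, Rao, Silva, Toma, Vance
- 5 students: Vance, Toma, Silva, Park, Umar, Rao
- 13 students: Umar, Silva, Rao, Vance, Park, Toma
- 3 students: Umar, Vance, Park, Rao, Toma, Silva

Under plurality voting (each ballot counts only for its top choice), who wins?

First-place vote totals:
  Toma: 0
  Vance: 5
  Rao: 0
  Umar: 27
  Silva: 0
  Park: 8
Umar has the most first-place votes.

Umar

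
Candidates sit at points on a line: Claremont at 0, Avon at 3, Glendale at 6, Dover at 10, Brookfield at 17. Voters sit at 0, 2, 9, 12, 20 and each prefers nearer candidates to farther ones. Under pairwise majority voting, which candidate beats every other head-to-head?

Dover

With single-peaked preferences on a line, the Condorcet winner is the candidate closest to the median voter.
The median voter (position 9) is closest to Dover at 10.
Check: Dover vs Brookfield — voters closer to Dover: 4 of 5.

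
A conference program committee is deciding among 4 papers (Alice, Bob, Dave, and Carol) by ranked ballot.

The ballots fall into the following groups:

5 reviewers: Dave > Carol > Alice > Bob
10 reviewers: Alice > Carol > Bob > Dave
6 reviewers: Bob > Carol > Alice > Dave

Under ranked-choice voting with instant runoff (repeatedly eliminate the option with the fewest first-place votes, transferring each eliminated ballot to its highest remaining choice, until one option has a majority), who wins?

Alice

Round 1: Alice 10, Bob 6, Dave 5, Carol 0. Carol has the fewest and is eliminated.
Round 2: Alice 10, Bob 6, Dave 5. Dave has the fewest and is eliminated.
Round 3: Alice 15, Bob 6. Alice has a majority.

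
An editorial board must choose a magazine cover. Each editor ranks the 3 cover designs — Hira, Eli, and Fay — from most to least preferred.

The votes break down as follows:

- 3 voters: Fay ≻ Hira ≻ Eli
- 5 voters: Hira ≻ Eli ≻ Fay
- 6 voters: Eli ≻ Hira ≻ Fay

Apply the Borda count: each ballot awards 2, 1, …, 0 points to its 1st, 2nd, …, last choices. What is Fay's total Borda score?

6

Borda scores:
  Hira: 3·1 + 5·2 + 6·1 = 19
  Eli: 3·0 + 5·1 + 6·2 = 17
  Fay: 3·2 + 5·0 + 6·0 = 6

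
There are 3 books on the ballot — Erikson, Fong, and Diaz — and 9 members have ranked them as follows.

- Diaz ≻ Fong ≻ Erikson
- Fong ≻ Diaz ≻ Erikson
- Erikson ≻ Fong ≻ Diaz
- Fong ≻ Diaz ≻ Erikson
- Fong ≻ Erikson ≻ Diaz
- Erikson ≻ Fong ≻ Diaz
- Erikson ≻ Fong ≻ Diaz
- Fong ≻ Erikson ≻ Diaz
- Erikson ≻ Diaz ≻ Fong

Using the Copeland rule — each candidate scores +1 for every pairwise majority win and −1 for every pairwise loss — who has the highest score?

Fong

Pairwise results:
  Erikson vs Fong: Fong wins 5–4.
  Erikson vs Diaz: Erikson wins 6–3.
  Fong vs Diaz: Fong wins 7–2.
Copeland scores (wins − losses):
  Erikson: 1 − 1 = 0
  Fong: 2 − 0 = 2
  Diaz: 0 − 2 = -2
Fong has the best Copeland score.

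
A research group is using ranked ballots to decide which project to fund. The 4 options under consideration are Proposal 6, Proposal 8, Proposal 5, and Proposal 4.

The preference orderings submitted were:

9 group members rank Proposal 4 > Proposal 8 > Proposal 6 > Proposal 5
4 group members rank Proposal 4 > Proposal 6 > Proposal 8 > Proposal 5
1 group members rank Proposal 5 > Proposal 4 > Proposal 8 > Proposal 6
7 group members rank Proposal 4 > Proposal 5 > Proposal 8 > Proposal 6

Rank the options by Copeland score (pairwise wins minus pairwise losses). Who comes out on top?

Pairwise results:
  Proposal 6 vs Proposal 8: Proposal 8 wins 17–4.
  Proposal 6 vs Proposal 5: Proposal 6 wins 13–8.
  Proposal 6 vs Proposal 4: Proposal 4 wins 21–0.
  Proposal 8 vs Proposal 5: Proposal 8 wins 13–8.
  Proposal 8 vs Proposal 4: Proposal 4 wins 21–0.
  Proposal 5 vs Proposal 4: Proposal 4 wins 20–1.
Copeland scores (wins − losses):
  Proposal 6: 1 − 2 = -1
  Proposal 8: 2 − 1 = 1
  Proposal 5: 0 − 3 = -3
  Proposal 4: 3 − 0 = 3
Proposal 4 has the best Copeland score.

Proposal 4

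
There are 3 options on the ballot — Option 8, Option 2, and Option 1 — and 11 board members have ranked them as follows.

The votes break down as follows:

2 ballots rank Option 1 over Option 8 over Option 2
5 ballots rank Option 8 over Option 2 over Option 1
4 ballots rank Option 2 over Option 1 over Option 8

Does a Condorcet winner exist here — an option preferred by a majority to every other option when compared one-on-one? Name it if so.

No Condorcet winner

Head-to-head results (11 voters total):
Option 8 vs Option 2: Option 8 wins 7–4.
Option 8 vs Option 1: Option 1 wins 6–5.
Option 2 vs Option 1: Option 2 wins 9–2.
No candidate beats all others: Option 8 beats Option 2 beats Option 1 beats Option 8, a majority cycle.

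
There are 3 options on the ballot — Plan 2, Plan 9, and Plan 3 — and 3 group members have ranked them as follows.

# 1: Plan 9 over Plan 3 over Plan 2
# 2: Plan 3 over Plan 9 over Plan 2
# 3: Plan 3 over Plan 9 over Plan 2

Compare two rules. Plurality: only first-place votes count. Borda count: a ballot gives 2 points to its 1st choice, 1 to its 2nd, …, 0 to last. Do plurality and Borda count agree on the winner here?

Plurality first-place counts: Plan 2 0, Plan 9 1, Plan 3 2 → Plan 3.
Borda totals: Plan 2 0, Plan 9 4, Plan 3 5 → Plan 3.
The two rules agree on Plan 3.

Yes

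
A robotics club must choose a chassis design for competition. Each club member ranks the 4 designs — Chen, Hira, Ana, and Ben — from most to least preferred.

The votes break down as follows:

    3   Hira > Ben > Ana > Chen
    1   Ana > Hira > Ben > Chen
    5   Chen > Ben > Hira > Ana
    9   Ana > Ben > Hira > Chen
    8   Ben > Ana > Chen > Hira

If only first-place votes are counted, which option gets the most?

First-place vote totals:
  Chen: 5
  Hira: 3
  Ana: 10
  Ben: 8
Ana has the most first-place votes.

Ana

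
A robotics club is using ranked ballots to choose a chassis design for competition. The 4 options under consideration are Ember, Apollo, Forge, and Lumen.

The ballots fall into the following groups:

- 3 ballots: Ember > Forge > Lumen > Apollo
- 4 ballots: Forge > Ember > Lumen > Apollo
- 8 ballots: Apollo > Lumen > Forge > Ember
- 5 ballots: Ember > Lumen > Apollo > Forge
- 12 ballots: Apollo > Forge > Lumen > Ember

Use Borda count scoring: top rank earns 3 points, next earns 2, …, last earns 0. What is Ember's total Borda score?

Borda scores:
  Ember: 3·3 + 4·2 + 8·0 + 5·3 + 12·0 = 32
  Apollo: 3·0 + 4·0 + 8·3 + 5·1 + 12·3 = 65
  Forge: 3·2 + 4·3 + 8·1 + 5·0 + 12·2 = 50
  Lumen: 3·1 + 4·1 + 8·2 + 5·2 + 12·1 = 45

32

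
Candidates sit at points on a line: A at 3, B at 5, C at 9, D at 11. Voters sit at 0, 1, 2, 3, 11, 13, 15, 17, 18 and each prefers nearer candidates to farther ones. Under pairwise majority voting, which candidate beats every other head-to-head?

D

With single-peaked preferences on a line, the Condorcet winner is the candidate closest to the median voter.
The median voter (position 11) is closest to D at 11.
Check: D vs B — voters closer to D: 5 of 9.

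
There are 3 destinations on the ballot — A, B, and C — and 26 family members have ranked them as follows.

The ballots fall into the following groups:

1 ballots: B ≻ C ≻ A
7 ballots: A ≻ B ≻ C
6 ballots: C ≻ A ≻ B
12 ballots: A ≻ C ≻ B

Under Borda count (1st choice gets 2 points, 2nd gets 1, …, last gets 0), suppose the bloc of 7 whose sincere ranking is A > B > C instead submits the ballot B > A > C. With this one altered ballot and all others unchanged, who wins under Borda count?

A

Borda totals with the altered ballot: A 37, B 16, C 25.
The winner is unchanged: still A.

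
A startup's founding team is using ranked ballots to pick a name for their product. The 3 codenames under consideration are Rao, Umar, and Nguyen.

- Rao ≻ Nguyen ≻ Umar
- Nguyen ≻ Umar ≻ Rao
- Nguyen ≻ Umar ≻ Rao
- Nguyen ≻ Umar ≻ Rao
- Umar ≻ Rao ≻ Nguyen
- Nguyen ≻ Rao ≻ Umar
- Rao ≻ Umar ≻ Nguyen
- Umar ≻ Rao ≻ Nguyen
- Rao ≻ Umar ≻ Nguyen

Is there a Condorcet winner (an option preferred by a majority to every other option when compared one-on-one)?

No

Head-to-head results (9 voters total):
Rao vs Umar: Umar wins 5–4.
Rao vs Nguyen: Rao wins 5–4.
Umar vs Nguyen: Nguyen wins 5–4.
No candidate beats all others: Rao beats Nguyen beats Umar beats Rao, a majority cycle.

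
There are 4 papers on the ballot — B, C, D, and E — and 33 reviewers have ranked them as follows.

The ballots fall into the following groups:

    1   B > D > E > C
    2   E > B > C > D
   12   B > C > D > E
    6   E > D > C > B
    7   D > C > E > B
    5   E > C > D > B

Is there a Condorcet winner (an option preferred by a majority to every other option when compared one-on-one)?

Yes

Head-to-head results (33 voters total):
B vs C: C wins 18–15.
B vs D: D wins 18–15.
B vs E: E wins 20–13.
C vs D: C wins 19–14.
C vs E: C wins 19–14.
D vs E: D wins 20–13.
C beats each rival — B (18–15), D (19–14), E (19–14) — so C is the Condorcet winner.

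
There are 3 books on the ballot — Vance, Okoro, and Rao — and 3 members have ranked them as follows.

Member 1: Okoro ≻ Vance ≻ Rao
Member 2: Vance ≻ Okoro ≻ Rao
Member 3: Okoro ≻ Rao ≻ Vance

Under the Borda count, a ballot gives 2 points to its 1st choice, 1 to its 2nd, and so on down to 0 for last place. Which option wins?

Borda scores:
  Vance: 1 + 2 + 0 = 3
  Okoro: 2 + 1 + 2 = 5
  Rao: 0 + 0 + 1 = 1
Okoro has the highest total.

Okoro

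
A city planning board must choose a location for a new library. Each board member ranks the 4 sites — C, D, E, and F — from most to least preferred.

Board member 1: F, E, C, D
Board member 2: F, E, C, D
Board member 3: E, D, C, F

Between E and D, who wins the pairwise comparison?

Ballots ranking E above D: 3.
Ballots ranking D above E: 0.
E wins the head-to-head, 3–0.

E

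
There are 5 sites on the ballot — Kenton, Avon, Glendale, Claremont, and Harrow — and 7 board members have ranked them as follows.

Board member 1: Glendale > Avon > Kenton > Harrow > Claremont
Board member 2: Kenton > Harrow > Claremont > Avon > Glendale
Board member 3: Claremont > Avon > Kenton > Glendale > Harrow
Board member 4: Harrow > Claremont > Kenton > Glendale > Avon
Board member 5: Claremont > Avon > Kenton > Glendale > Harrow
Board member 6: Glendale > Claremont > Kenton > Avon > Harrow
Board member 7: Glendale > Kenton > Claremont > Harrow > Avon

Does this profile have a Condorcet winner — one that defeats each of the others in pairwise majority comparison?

Head-to-head results (7 voters total):
Kenton vs Avon: Kenton wins 4–3.
Kenton vs Glendale: Kenton wins 4–3.
Kenton vs Claremont: Claremont wins 4–3.
Kenton vs Harrow: Kenton wins 6–1.
Avon vs Glendale: Glendale wins 4–3.
Avon vs Claremont: Claremont wins 6–1.
Avon vs Harrow: Avon wins 4–3.
Glendale vs Claremont: Claremont wins 4–3.
Glendale vs Harrow: Glendale wins 5–2.
Claremont vs Harrow: Claremont wins 4–3.
Claremont beats each rival — Kenton (4–3), Avon (6–1), Glendale (4–3), Harrow (4–3) — so Claremont is the Condorcet winner.

Yes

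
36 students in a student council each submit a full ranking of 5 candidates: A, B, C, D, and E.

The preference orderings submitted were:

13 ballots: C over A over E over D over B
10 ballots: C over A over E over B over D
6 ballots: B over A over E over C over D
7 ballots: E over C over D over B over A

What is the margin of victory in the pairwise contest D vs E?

36

Ballots ranking D above E: 0.
Ballots ranking E above D: 13+10+6+7 = 36.
E wins 36–0, a margin of 36.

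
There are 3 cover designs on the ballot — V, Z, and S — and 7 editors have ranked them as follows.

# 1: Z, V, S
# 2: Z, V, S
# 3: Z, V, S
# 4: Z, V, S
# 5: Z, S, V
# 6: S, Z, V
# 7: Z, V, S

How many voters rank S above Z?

1

Ballots ranking S above Z: 1.
Ballots ranking Z above S: 6.
So 1 of 7 voters prefer S to Z.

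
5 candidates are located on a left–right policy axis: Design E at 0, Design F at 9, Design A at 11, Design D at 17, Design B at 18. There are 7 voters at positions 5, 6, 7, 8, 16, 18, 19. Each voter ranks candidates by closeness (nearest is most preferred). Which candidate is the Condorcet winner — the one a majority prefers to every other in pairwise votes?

With single-peaked preferences on a line, the Condorcet winner is the candidate closest to the median voter.
The median voter (position 8) is closest to Design F at 9.
Check: Design F vs Design A — voters closer to Design F: 4 of 7.

Design F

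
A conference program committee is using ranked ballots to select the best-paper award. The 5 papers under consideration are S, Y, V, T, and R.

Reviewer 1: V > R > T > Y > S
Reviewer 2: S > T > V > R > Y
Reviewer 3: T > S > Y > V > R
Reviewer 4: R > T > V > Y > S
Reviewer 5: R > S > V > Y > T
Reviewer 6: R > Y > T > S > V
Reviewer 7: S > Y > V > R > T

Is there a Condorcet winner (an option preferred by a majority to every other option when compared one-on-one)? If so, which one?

There is no Condorcet winner

Head-to-head results (7 voters total):
S vs Y: S wins 4–3.
S vs V: S wins 5–2.
S vs T: T wins 4–3.
S vs R: R wins 4–3.
Y vs V: V wins 4–3.
Y vs T: T wins 4–3.
Y vs R: R wins 5–2.
V vs T: T wins 4–3.
V vs R: V wins 4–3.
T vs R: R wins 5–2.
No candidate beats all others: S beats V beats R beats S, a majority cycle.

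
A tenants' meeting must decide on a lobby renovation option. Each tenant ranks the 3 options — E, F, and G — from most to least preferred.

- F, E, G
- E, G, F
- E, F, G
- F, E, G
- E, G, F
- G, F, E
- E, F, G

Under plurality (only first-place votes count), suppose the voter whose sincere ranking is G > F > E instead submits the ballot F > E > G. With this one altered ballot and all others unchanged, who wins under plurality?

E

First-place totals with the altered ballot: E 4, F 3, G 0.
The winner is unchanged: still E.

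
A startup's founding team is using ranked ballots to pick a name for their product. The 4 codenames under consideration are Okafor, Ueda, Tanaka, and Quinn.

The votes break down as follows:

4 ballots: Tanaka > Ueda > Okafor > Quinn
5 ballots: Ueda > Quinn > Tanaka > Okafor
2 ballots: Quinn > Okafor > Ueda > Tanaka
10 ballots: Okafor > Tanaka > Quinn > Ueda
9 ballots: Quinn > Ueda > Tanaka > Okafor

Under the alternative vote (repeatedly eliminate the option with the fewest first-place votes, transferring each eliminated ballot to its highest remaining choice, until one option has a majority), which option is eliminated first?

Round 1: Quinn 11, Okafor 10, Ueda 5, Tanaka 4. Tanaka has the fewest and is eliminated.
Round 2: Quinn 11, Okafor 10, Ueda 9. Ueda has the fewest and is eliminated.
Round 3: Quinn 16, Okafor 14. Quinn has a majority.

Tanaka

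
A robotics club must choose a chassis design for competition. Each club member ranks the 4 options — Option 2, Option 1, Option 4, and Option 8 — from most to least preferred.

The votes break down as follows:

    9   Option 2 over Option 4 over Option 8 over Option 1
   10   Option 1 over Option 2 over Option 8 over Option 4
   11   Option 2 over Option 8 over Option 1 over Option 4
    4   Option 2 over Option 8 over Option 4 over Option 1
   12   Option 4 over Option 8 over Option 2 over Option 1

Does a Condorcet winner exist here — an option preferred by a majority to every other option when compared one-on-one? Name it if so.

Option 2

Head-to-head results (46 voters total):
Option 2 vs Option 1: Option 2 wins 36–10.
Option 2 vs Option 4: Option 2 wins 34–12.
Option 2 vs Option 8: Option 2 wins 34–12.
Option 1 vs Option 4: Option 4 wins 25–21.
Option 1 vs Option 8: Option 8 wins 36–10.
Option 4 vs Option 8: Option 8 wins 25–21.
Option 2 beats each rival — Option 1 (36–10), Option 4 (34–12), Option 8 (34–12) — so Option 2 is the Condorcet winner.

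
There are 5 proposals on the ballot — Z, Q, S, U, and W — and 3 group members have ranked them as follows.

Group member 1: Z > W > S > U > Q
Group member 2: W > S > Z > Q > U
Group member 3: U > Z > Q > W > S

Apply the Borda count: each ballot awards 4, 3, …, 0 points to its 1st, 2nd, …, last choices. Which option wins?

Z

Borda scores:
  Z: 4 + 2 + 3 = 9
  Q: 0 + 1 + 2 = 3
  S: 2 + 3 + 0 = 5
  U: 1 + 0 + 4 = 5
  W: 3 + 4 + 1 = 8
Z has the highest total.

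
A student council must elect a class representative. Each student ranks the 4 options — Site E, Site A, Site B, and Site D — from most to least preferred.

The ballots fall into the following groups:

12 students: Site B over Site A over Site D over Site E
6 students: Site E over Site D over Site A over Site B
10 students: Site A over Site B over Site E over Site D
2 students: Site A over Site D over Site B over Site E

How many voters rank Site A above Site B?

Ballots ranking Site A above Site B: 6+10+2 = 18.
Ballots ranking Site B above Site A: 12.
So 18 of 30 voters prefer Site A to Site B.

18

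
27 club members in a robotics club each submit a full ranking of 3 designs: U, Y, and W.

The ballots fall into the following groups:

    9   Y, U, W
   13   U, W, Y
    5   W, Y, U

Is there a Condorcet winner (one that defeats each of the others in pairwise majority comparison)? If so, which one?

No Condorcet winner

Head-to-head results (27 voters total):
U vs Y: Y wins 14–13.
U vs W: U wins 22–5.
Y vs W: W wins 18–9.
No candidate beats all others: U beats W beats Y beats U, a majority cycle.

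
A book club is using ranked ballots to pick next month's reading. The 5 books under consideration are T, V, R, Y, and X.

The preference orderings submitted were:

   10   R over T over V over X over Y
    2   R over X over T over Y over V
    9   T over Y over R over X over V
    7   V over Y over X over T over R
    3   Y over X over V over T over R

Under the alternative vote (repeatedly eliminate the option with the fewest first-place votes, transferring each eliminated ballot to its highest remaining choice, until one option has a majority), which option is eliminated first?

Round 1: R 12, T 9, V 7, Y 3, X 0. X has the fewest and is eliminated.
Round 2: R 12, T 9, V 7, Y 3. Y has the fewest and is eliminated.
Round 3: R 12, V 10, T 9. T has the fewest and is eliminated.
Round 4: R 21, V 10. R has a majority.

X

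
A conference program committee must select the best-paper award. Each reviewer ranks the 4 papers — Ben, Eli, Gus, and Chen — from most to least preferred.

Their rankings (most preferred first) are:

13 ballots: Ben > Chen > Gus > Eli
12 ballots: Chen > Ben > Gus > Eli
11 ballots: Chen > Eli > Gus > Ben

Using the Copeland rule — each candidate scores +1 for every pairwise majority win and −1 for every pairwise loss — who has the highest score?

Pairwise results:
  Ben vs Eli: Ben wins 25–11.
  Ben vs Gus: Ben wins 25–11.
  Ben vs Chen: Chen wins 23–13.
  Eli vs Gus: Gus wins 25–11.
  Eli vs Chen: Chen wins 36–0.
  Gus vs Chen: Chen wins 36–0.
Copeland scores (wins − losses):
  Ben: 2 − 1 = 1
  Eli: 0 − 3 = -3
  Gus: 1 − 2 = -1
  Chen: 3 − 0 = 3
Chen has the best Copeland score.

Chen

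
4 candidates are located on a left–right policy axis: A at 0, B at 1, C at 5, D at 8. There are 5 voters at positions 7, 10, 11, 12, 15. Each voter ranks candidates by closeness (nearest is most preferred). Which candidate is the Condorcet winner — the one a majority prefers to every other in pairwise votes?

With single-peaked preferences on a line, the Condorcet winner is the candidate closest to the median voter.
The median voter (position 11) is closest to D at 8.
Check: D vs C — voters closer to D: 5 of 5.

D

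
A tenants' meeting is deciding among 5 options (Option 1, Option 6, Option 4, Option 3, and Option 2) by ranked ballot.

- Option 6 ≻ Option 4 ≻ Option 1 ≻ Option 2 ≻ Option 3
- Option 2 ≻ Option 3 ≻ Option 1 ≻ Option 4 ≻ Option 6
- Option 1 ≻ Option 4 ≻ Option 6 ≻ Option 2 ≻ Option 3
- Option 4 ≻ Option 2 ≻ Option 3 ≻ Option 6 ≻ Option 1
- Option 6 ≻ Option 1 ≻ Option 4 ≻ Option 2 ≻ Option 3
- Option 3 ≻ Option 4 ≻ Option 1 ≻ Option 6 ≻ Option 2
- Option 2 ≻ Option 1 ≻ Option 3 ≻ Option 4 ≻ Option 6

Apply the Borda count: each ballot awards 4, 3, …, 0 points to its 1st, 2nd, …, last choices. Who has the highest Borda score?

Option 4

Borda scores:
  Option 1: 2 + 2 + 4 + 0 + 3 + 2 + 3 = 16
  Option 6: 4 + 0 + 2 + 1 + 4 + 1 + 0 = 12
  Option 4: 3 + 1 + 3 + 4 + 2 + 3 + 1 = 17
  Option 3: 0 + 3 + 0 + 2 + 0 + 4 + 2 = 11
  Option 2: 1 + 4 + 1 + 3 + 1 + 0 + 4 = 14
Option 4 has the highest total.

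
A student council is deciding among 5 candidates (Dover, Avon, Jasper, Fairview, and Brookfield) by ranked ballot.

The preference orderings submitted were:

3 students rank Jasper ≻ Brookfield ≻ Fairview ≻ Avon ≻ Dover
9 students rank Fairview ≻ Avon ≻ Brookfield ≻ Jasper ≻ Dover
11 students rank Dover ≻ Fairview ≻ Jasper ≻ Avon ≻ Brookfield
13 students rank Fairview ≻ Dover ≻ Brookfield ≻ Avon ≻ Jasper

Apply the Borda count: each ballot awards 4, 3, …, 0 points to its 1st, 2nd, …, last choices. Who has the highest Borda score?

Borda scores:
  Dover: 3·0 + 9·0 + 11·4 + 13·3 = 83
  Avon: 3·1 + 9·3 + 11·1 + 13·1 = 54
  Jasper: 3·4 + 9·1 + 11·2 + 13·0 = 43
  Fairview: 3·2 + 9·4 + 11·3 + 13·4 = 127
  Brookfield: 3·3 + 9·2 + 11·0 + 13·2 = 53
Fairview has the highest total.

Fairview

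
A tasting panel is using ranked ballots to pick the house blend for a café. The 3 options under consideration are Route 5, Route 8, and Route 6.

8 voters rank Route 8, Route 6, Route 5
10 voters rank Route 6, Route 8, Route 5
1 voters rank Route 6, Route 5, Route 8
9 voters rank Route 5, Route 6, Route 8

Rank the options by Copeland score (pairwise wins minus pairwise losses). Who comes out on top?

Pairwise results:
  Route 5 vs Route 8: Route 8 wins 18–10.
  Route 5 vs Route 6: Route 6 wins 19–9.
  Route 8 vs Route 6: Route 6 wins 20–8.
Copeland scores (wins − losses):
  Route 5: 0 − 2 = -2
  Route 8: 1 − 1 = 0
  Route 6: 2 − 0 = 2
Route 6 has the best Copeland score.

Route 6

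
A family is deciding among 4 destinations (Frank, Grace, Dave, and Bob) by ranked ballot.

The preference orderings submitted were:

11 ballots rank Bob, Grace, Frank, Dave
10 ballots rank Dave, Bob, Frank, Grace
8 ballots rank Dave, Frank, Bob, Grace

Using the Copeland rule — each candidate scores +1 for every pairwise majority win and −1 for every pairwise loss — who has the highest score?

Dave

Pairwise results:
  Frank vs Grace: Frank wins 18–11.
  Frank vs Dave: Dave wins 18–11.
  Frank vs Bob: Bob wins 21–8.
  Grace vs Dave: Dave wins 18–11.
  Grace vs Bob: Bob wins 29–0.
  Dave vs Bob: Dave wins 18–11.
Copeland scores (wins − losses):
  Frank: 1 − 2 = -1
  Grace: 0 − 3 = -3
  Dave: 3 − 0 = 3
  Bob: 2 − 1 = 1
Dave has the best Copeland score.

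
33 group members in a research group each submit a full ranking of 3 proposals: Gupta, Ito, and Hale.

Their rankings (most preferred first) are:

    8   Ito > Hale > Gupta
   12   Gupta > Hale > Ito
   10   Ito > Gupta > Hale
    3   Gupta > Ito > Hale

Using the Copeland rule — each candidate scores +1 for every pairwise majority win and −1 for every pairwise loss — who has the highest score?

Ito

Pairwise results:
  Gupta vs Ito: Ito wins 18–15.
  Gupta vs Hale: Gupta wins 25–8.
  Ito vs Hale: Ito wins 21–12.
Copeland scores (wins − losses):
  Gupta: 1 − 1 = 0
  Ito: 2 − 0 = 2
  Hale: 0 − 2 = -2
Ito has the best Copeland score.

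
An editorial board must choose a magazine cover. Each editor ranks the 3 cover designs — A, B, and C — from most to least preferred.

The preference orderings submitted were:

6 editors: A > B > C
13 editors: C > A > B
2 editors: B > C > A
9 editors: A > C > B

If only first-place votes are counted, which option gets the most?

A

First-place vote totals:
  A: 15
  B: 2
  C: 13
A has the most first-place votes.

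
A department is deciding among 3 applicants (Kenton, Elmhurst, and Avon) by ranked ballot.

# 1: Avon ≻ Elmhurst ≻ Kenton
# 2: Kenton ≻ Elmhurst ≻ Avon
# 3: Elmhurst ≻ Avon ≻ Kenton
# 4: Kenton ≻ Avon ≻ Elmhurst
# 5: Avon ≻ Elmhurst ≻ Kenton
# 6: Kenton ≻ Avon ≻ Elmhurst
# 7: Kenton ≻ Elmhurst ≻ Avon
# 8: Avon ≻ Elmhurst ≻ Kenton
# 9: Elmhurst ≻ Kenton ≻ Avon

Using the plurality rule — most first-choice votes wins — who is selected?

Kenton

First-place vote totals:
  Kenton: 4
  Elmhurst: 2
  Avon: 3
Kenton has the most first-place votes.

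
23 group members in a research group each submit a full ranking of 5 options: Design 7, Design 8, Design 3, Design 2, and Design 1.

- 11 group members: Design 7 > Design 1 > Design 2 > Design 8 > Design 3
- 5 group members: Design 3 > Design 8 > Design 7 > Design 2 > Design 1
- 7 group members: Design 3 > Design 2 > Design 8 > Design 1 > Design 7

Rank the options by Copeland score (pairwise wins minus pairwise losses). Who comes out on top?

Design 3

Pairwise results:
  Design 7 vs Design 8: Design 8 wins 12–11.
  Design 7 vs Design 3: Design 3 wins 12–11.
  Design 7 vs Design 2: Design 7 wins 16–7.
  Design 7 vs Design 1: Design 7 wins 16–7.
  Design 8 vs Design 3: Design 3 wins 12–11.
  Design 8 vs Design 2: Design 2 wins 18–5.
  Design 8 vs Design 1: Design 8 wins 12–11.
  Design 3 vs Design 2: Design 3 wins 12–11.
  Design 3 vs Design 1: Design 3 wins 12–11.
  Design 2 vs Design 1: Design 2 wins 12–11.
Copeland scores (wins − losses):
  Design 7: 2 − 2 = 0
  Design 8: 2 − 2 = 0
  Design 3: 4 − 0 = 4
  Design 2: 2 − 2 = 0
  Design 1: 0 − 4 = -4
Design 3 has the best Copeland score.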